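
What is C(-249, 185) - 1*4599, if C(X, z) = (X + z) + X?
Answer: -4912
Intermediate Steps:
C(X, z) = z + 2*X
C(-249, 185) - 1*4599 = (185 + 2*(-249)) - 1*4599 = (185 - 498) - 4599 = -313 - 4599 = -4912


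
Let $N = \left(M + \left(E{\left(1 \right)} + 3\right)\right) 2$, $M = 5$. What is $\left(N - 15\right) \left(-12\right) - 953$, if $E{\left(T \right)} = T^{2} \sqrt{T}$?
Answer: $-989$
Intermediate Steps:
$E{\left(T \right)} = T^{\frac{5}{2}}$
$N = 18$ ($N = \left(5 + \left(1^{\frac{5}{2}} + 3\right)\right) 2 = \left(5 + \left(1 + 3\right)\right) 2 = \left(5 + 4\right) 2 = 9 \cdot 2 = 18$)
$\left(N - 15\right) \left(-12\right) - 953 = \left(18 - 15\right) \left(-12\right) - 953 = 3 \left(-12\right) - 953 = -36 - 953 = -989$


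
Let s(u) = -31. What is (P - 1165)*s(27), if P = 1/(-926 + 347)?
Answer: 20910616/579 ≈ 36115.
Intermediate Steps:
P = -1/579 (P = 1/(-579) = -1/579 ≈ -0.0017271)
(P - 1165)*s(27) = (-1/579 - 1165)*(-31) = -674536/579*(-31) = 20910616/579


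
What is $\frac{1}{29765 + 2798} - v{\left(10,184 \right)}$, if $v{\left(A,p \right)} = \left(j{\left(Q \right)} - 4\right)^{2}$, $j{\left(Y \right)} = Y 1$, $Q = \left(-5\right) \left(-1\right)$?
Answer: $- \frac{32562}{32563} \approx -0.99997$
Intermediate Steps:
$Q = 5$
$j{\left(Y \right)} = Y$
$v{\left(A,p \right)} = 1$ ($v{\left(A,p \right)} = \left(5 - 4\right)^{2} = 1^{2} = 1$)
$\frac{1}{29765 + 2798} - v{\left(10,184 \right)} = \frac{1}{29765 + 2798} - 1 = \frac{1}{32563} - 1 = - \frac{32562}{32563}$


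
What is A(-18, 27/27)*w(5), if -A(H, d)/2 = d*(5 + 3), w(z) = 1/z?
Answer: -16/5 ≈ -3.2000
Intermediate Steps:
w(z) = 1/z
A(H, d) = -16*d (A(H, d) = -2*d*(5 + 3) = -2*d*8 = -16*d)
A(-18, 27/27)*w(5) = -432/27/5 = -432/27*(⅕) = -16*1*(⅕) = -16*⅕ = -16/5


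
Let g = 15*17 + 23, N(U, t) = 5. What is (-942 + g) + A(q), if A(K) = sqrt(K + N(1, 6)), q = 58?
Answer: -664 + 3*sqrt(7) ≈ -656.06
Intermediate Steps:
g = 278 (g = 255 + 23 = 278)
A(K) = sqrt(5 + K) (A(K) = sqrt(K + 5) = sqrt(5 + K))
(-942 + g) + A(q) = (-942 + 278) + sqrt(5 + 58) = -664 + sqrt(63) = -664 + 3*sqrt(7)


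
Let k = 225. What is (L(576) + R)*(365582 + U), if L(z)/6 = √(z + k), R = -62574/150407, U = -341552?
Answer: -1503653220/150407 + 432540*√89 ≈ 4.0706e+6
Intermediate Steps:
R = -62574/150407 (R = -62574*1/150407 = -62574/150407 ≈ -0.41603)
L(z) = 6*√(225 + z) (L(z) = 6*√(z + 225) = 6*√(225 + z))
(L(576) + R)*(365582 + U) = (6*√(225 + 576) - 62574/150407)*(365582 - 341552) = (6*√801 - 62574/150407)*24030 = (6*(3*√89) - 62574/150407)*24030 = (18*√89 - 62574/150407)*24030 = (-62574/150407 + 18*√89)*24030 = -1503653220/150407 + 432540*√89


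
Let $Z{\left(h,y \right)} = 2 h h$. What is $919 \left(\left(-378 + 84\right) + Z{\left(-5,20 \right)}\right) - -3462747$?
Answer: $3238511$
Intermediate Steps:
$Z{\left(h,y \right)} = 2 h^{2}$
$919 \left(\left(-378 + 84\right) + Z{\left(-5,20 \right)}\right) - -3462747 = 919 \left(\left(-378 + 84\right) + 2 \left(-5\right)^{2}\right) - -3462747 = 919 \left(-294 + 2 \cdot 25\right) + 3462747 = 919 \left(-294 + 50\right) + 3462747 = 919 \left(-244\right) + 3462747 = -224236 + 3462747 = 3238511$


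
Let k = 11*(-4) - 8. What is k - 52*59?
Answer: -3120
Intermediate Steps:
k = -52 (k = -44 - 8 = -52)
k - 52*59 = -52 - 52*59 = -52 - 3068 = -3120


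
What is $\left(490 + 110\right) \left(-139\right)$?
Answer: $-83400$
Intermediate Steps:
$\left(490 + 110\right) \left(-139\right) = 600 \left(-139\right) = -83400$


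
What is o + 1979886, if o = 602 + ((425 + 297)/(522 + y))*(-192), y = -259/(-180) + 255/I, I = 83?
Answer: 15576600063016/7866077 ≈ 1.9802e+6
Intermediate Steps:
y = 67397/14940 (y = -259/(-180) + 255/83 = -259*(-1/180) + 255*(1/83) = 259/180 + 255/83 = 67397/14940 ≈ 4.5112)
o = 2664335794/7866077 (o = 602 + ((425 + 297)/(522 + 67397/14940))*(-192) = 602 + (722/(7866077/14940))*(-192) = 602 + (722*(14940/7866077))*(-192) = 602 + (10786680/7866077)*(-192) = 602 - 2071042560/7866077 = 2664335794/7866077 ≈ 338.71)
o + 1979886 = 2664335794/7866077 + 1979886 = 15576600063016/7866077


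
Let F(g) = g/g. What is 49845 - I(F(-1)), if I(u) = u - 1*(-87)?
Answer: 49757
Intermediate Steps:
F(g) = 1
I(u) = 87 + u (I(u) = u + 87 = 87 + u)
49845 - I(F(-1)) = 49845 - (87 + 1) = 49845 - 1*88 = 49845 - 88 = 49757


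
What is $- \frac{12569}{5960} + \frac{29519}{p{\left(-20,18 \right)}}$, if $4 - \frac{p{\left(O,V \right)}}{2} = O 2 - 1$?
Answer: $\frac{17480203}{53640} \approx 325.88$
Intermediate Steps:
$p{\left(O,V \right)} = 10 - 4 O$ ($p{\left(O,V \right)} = 8 - 2 \left(O 2 - 1\right) = 8 - 2 \left(2 O - 1\right) = 8 - 2 \left(-1 + 2 O\right) = 8 - \left(-2 + 4 O\right) = 10 - 4 O$)
$- \frac{12569}{5960} + \frac{29519}{p{\left(-20,18 \right)}} = - \frac{12569}{5960} + \frac{29519}{10 - -80} = \left(-12569\right) \frac{1}{5960} + \frac{29519}{10 + 80} = - \frac{12569}{5960} + \frac{29519}{90} = \frac{17480203}{53640}$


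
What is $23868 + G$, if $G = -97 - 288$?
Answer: $23483$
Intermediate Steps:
$G = -385$ ($G = -97 - 288 = -385$)
$23868 + G = 23868 - 385 = 23483$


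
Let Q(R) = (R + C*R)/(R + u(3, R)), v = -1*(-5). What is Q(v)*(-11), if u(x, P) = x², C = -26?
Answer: 1375/14 ≈ 98.214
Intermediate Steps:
v = 5
Q(R) = -25*R/(9 + R) (Q(R) = (R - 26*R)/(R + 3²) = (-25*R)/(R + 9) = (-25*R)/(9 + R) = -25*R/(9 + R))
Q(v)*(-11) = -25*5/(9 + 5)*(-11) = -25*5/14*(-11) = -25*5*1/14*(-11) = -125/14*(-11) = 1375/14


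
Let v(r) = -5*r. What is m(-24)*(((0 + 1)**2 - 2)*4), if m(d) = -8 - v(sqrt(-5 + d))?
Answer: 32 - 20*I*sqrt(29) ≈ 32.0 - 107.7*I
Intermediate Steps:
m(d) = -8 + 5*sqrt(-5 + d) (m(d) = -8 - (-5)*sqrt(-5 + d) = -8 + 5*sqrt(-5 + d))
m(-24)*(((0 + 1)**2 - 2)*4) = (-8 + 5*sqrt(-5 - 24))*(((0 + 1)**2 - 2)*4) = (-8 + 5*sqrt(-29))*((1**2 - 2)*4) = (-8 + 5*(I*sqrt(29)))*((1 - 2)*4) = (-8 + 5*I*sqrt(29))*(-1*4) = (-8 + 5*I*sqrt(29))*(-4) = 32 - 20*I*sqrt(29)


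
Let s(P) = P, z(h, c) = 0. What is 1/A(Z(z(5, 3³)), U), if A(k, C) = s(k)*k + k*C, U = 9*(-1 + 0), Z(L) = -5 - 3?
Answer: 1/136 ≈ 0.0073529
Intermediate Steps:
Z(L) = -8
U = -9 (U = 9*(-1) = -9)
A(k, C) = k² + C*k (A(k, C) = k*k + k*C = k² + C*k)
1/A(Z(z(5, 3³)), U) = 1/(-8*(-9 - 8)) = 1/(-8*(-17)) = 1/136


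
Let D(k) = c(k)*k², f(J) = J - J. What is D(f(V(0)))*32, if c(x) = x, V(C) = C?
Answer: 0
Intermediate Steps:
f(J) = 0
D(k) = k³ (D(k) = k*k² = k³)
D(f(V(0)))*32 = 0³*32 = 0*32 = 0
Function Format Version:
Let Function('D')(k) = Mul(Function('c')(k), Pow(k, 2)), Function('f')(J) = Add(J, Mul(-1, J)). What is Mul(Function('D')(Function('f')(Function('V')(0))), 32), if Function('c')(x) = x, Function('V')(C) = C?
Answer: 0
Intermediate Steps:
Function('f')(J) = 0
Function('D')(k) = Pow(k, 3) (Function('D')(k) = Mul(k, Pow(k, 2)) = Pow(k, 3))
Mul(Function('D')(Function('f')(Function('V')(0))), 32) = Mul(Pow(0, 3), 32) = Mul(0, 32) = 0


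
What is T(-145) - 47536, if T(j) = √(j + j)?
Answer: -47536 + I*√290 ≈ -47536.0 + 17.029*I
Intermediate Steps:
T(j) = √2*√j (T(j) = √(2*j) = √2*√j)
T(-145) - 47536 = √2*√(-145) - 47536 = √2*(I*√145) - 47536 = I*√290 - 47536 = -47536 + I*√290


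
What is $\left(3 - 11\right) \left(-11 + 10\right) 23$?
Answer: $184$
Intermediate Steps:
$\left(3 - 11\right) \left(-11 + 10\right) 23 = \left(-8\right) \left(-1\right) 23 = 8 \cdot 23 = 184$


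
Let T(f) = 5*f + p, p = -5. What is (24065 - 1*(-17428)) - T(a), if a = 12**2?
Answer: 40778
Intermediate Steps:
a = 144
T(f) = -5 + 5*f (T(f) = 5*f - 5 = -5 + 5*f)
(24065 - 1*(-17428)) - T(a) = (24065 - 1*(-17428)) - (-5 + 5*144) = (24065 + 17428) - (-5 + 720) = 41493 - 1*715 = 41493 - 715 = 40778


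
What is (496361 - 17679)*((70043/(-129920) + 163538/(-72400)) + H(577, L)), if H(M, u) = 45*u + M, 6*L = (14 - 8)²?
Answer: 23756808770074393/58788800 ≈ 4.0410e+8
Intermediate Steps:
L = 6 (L = (14 - 8)²/6 = (⅙)*6² = (⅙)*36 = 6)
H(M, u) = M + 45*u
(496361 - 17679)*((70043/(-129920) + 163538/(-72400)) + H(577, L)) = (496361 - 17679)*((70043/(-129920) + 163538/(-72400)) + (577 + 45*6)) = 478682*((70043*(-1/129920) + 163538*(-1/72400)) + (577 + 270)) = 478682*((-70043/129920 - 81769/36200) + 847) = 478682*(-328974627/117577600 + 847) = 478682*(99259252573/117577600) = 23756808770074393/58788800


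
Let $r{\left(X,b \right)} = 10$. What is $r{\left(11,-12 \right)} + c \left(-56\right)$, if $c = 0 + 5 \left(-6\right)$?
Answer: $1690$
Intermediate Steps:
$c = -30$ ($c = 0 - 30 = -30$)
$r{\left(11,-12 \right)} + c \left(-56\right) = 10 - -1680 = 10 + 1680 = 1690$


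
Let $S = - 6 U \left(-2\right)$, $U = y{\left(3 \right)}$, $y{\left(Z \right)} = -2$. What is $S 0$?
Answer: $0$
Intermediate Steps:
$U = -2$
$S = -24$ ($S = \left(-6\right) \left(-2\right) \left(-2\right) = 12 \left(-2\right) = -24$)
$S 0 = \left(-24\right) 0 = 0$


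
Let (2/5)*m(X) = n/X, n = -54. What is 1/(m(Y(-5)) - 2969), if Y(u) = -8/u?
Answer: -8/24427 ≈ -0.00032751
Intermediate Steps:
m(X) = -135/X (m(X) = 5*(-54/X)/2 = -135/X)
1/(m(Y(-5)) - 2969) = 1/(-135/((-8/(-5))) - 2969) = 1/(-135/((-8*(-⅕))) - 2969) = 1/(-135/8/5 - 2969) = 1/(-135*5/8 - 2969) = 1/(-675/8 - 2969) = 1/(-24427/8) = -8/24427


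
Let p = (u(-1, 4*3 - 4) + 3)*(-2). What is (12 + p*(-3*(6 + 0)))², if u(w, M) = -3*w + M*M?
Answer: 6411024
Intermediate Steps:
u(w, M) = M² - 3*w (u(w, M) = -3*w + M² = M² - 3*w)
p = -140 (p = (((4*3 - 4)² - 3*(-1)) + 3)*(-2) = (((12 - 4)² + 3) + 3)*(-2) = ((8² + 3) + 3)*(-2) = ((64 + 3) + 3)*(-2) = (67 + 3)*(-2) = 70*(-2) = -140)
(12 + p*(-3*(6 + 0)))² = (12 - (-420)*(6 + 0))² = (12 - (-420)*6)² = (12 - 140*(-18))² = (12 + 2520)² = 2532² = 6411024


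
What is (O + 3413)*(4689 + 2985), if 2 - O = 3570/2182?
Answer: 28577822520/1091 ≈ 2.6194e+7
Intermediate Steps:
O = 397/1091 (O = 2 - 3570/2182 = 2 - 1*1785/1091 = 2 - 1785/1091 = 397/1091 ≈ 0.36389)
(O + 3413)*(4689 + 2985) = (397/1091 + 3413)*(4689 + 2985) = (3723980/1091)*7674 = 28577822520/1091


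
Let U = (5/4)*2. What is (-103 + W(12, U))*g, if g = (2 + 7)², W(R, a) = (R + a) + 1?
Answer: -14175/2 ≈ -7087.5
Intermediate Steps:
U = 5/2 (U = (5*(¼))*2 = (5/4)*2 = 5/2 ≈ 2.5000)
W(R, a) = 1 + R + a
g = 81 (g = 9² = 81)
(-103 + W(12, U))*g = (-103 + (1 + 12 + 5/2))*81 = (-103 + 31/2)*81 = -175/2*81 = -14175/2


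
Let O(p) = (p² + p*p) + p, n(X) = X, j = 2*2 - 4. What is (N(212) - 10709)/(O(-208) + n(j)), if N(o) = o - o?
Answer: -10709/86320 ≈ -0.12406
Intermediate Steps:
j = 0 (j = 4 - 4 = 0)
N(o) = 0
O(p) = p + 2*p² (O(p) = (p² + p²) + p = 2*p² + p = p + 2*p²)
(N(212) - 10709)/(O(-208) + n(j)) = (0 - 10709)/(-208*(1 + 2*(-208)) + 0) = -10709/(-208*(1 - 416) + 0) = -10709/(-208*(-415) + 0) = -10709/(86320 + 0) = -10709/86320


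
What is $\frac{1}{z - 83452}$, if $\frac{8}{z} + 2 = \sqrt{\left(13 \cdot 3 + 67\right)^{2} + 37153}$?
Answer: $- \frac{1009456251}{84241142724628} - \frac{\sqrt{48389}}{42120571362314} \approx -1.1983 \cdot 10^{-5}$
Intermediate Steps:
$z = \frac{8}{-2 + \sqrt{48389}}$ ($z = \frac{8}{-2 + \sqrt{\left(13 \cdot 3 + 67\right)^{2} + 37153}} = \frac{8}{-2 + \sqrt{\left(39 + 67\right)^{2} + 37153}} = \frac{8}{-2 + \sqrt{106^{2} + 37153}} = \frac{8}{-2 + \sqrt{11236 + 37153}} = \frac{8}{-2 + \sqrt{48389}} \approx 0.036701$)
$\frac{1}{z - 83452} = \frac{1}{\left(\frac{16}{48385} + \frac{8 \sqrt{48389}}{48385}\right) - 83452} = \frac{1}{- \frac{4037825004}{48385} + \frac{8 \sqrt{48389}}{48385}}$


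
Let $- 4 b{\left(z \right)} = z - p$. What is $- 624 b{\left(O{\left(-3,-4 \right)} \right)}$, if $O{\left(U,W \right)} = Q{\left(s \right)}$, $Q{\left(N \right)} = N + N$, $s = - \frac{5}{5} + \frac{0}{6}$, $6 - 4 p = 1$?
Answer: $-507$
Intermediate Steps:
$p = \frac{5}{4}$ ($p = \frac{3}{2} - \frac{1}{4} = \frac{5}{4} \approx 1.25$)
$s = -1$ ($s = \left(-5\right) \frac{1}{5} + 0 \cdot \frac{1}{6} = -1 + 0 = -1$)
$Q{\left(N \right)} = 2 N$
$O{\left(U,W \right)} = -2$ ($O{\left(U,W \right)} = 2 \left(-1\right) = -2$)
$b{\left(z \right)} = \frac{5}{16} - \frac{z}{4}$ ($b{\left(z \right)} = - \frac{z - \frac{5}{4}}{4} = - \frac{- \frac{5}{4} + z}{4} = \frac{5}{16} - \frac{z}{4}$)
$- 624 b{\left(O{\left(-3,-4 \right)} \right)} = - 624 \left(\frac{5}{16} - - \frac{1}{2}\right) = - 624 \left(\frac{5}{16} + \frac{1}{2}\right) = \left(-624\right) \frac{13}{16} = -507$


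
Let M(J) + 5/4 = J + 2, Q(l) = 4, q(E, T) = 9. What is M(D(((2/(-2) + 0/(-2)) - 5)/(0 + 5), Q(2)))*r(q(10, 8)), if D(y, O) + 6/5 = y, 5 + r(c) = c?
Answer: -33/5 ≈ -6.6000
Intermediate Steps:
r(c) = -5 + c
D(y, O) = -6/5 + y
M(J) = ¾ + J (M(J) = -5/4 + (J + 2) = -5/4 + (2 + J) = ¾ + J)
M(D(((2/(-2) + 0/(-2)) - 5)/(0 + 5), Q(2)))*r(q(10, 8)) = (¾ + (-6/5 + ((2/(-2) + 0/(-2)) - 5)/(0 + 5)))*(-5 + 9) = (¾ + (-6/5 + ((2*(-½) + 0*(-½)) - 5)/5))*4 = (¾ + (-6/5 + ((-1 + 0) - 5)*(⅕)))*4 = (¾ + (-6/5 + (-1 - 5)*(⅕)))*4 = (¾ + (-6/5 - 6*⅕))*4 = (¾ + (-6/5 - 6/5))*4 = (¾ - 12/5)*4 = -33/20*4 = -33/5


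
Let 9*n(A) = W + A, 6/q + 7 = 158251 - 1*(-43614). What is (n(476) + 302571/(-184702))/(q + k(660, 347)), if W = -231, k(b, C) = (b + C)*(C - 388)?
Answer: -1430798134193/2308990521375720 ≈ -0.00061966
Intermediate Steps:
k(b, C) = (-388 + C)*(C + b) (k(b, C) = (C + b)*(-388 + C) = (-388 + C)*(C + b))
q = 1/33643 (q = 6/(-7 + (158251 - 1*(-43614))) = 6/(-7 + (158251 + 43614)) = 6/(-7 + 201865) = 6/201858 = 6*(1/201858) = 1/33643 ≈ 2.9724e-5)
n(A) = -77/3 + A/9 (n(A) = (-231 + A)/9 = -77/3 + A/9)
(n(476) + 302571/(-184702))/(q + k(660, 347)) = ((-77/3 + (⅑)*476) + 302571/(-184702))/(1/33643 + (347² - 388*347 - 388*660 + 347*660)) = ((-77/3 + 476/9) + 302571*(-1/184702))/(1/33643 + (120409 - 134636 - 256080 + 229020)) = (245/9 - 302571/184702)/(1/33643 - 41287) = 42528851/(1662318*(-1389018540/33643)) = (42528851/1662318)*(-33643/1389018540) = -1430798134193/2308990521375720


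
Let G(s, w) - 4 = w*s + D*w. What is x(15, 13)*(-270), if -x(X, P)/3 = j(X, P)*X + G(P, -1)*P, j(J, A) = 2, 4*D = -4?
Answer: -59940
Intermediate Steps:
D = -1 (D = (¼)*(-4) = -1)
G(s, w) = 4 - w + s*w (G(s, w) = 4 + (w*s - w) = 4 + (s*w - w) = 4 + (-w + s*w) = 4 - w + s*w)
x(X, P) = -6*X - 3*P*(5 - P) (x(X, P) = -3*(2*X + (4 - 1*(-1) + P*(-1))*P) = -3*(2*X + (4 + 1 - P)*P) = -3*(2*X + (5 - P)*P) = -3*(2*X + P*(5 - P)) = -6*X - 3*P*(5 - P))
x(15, 13)*(-270) = (-6*15 + 3*13*(-5 + 13))*(-270) = (-90 + 3*13*8)*(-270) = (-90 + 312)*(-270) = 222*(-270) = -59940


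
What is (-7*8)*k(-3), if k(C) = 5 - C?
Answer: -448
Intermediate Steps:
(-7*8)*k(-3) = (-7*8)*(5 - 1*(-3)) = -56*(5 + 3) = -56*8 = -448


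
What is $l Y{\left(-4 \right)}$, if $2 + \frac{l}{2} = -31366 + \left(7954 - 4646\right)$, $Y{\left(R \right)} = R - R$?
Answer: $0$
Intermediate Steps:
$Y{\left(R \right)} = 0$
$l = -56120$ ($l = -4 + 2 \left(-31366 + \left(7954 - 4646\right)\right) = -4 + 2 \left(-31366 + 3308\right) = -4 + 2 \left(-28058\right) = -4 - 56116 = -56120$)
$l Y{\left(-4 \right)} = \left(-56120\right) 0 = 0$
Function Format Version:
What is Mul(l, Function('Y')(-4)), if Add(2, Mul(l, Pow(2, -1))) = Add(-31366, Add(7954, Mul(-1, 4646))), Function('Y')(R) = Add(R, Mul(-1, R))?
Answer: 0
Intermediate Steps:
Function('Y')(R) = 0
l = -56120 (l = Add(-4, Mul(2, Add(-31366, Add(7954, Mul(-1, 4646))))) = Add(-4, Mul(2, Add(-31366, Add(7954, -4646)))) = Add(-4, Mul(2, Add(-31366, 3308))) = Add(-4, Mul(2, -28058)) = Add(-4, -56116) = -56120)
Mul(l, Function('Y')(-4)) = Mul(-56120, 0) = 0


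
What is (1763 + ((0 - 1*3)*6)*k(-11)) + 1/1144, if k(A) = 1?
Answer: 1996281/1144 ≈ 1745.0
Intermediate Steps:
(1763 + ((0 - 1*3)*6)*k(-11)) + 1/1144 = (1763 + ((0 - 1*3)*6)*1) + 1/1144 = (1763 + ((0 - 3)*6)*1) + 1/1144 = (1763 - 3*6*1) + 1/1144 = (1763 - 18*1) + 1/1144 = (1763 - 18) + 1/1144 = 1745 + 1/1144 = 1996281/1144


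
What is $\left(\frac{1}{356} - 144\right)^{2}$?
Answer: $\frac{2627895169}{126736} \approx 20735.0$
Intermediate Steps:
$\left(\frac{1}{356} - 144\right)^{2} = \left(- \frac{51263}{356}\right)^{2} = \frac{2627895169}{126736}$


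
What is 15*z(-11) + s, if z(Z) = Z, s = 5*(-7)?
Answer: -200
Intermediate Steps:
s = -35
15*z(-11) + s = 15*(-11) - 35 = -165 - 35 = -200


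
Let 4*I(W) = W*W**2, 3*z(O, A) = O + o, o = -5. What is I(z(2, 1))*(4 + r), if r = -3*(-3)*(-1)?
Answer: 5/4 ≈ 1.2500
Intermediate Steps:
z(O, A) = -5/3 + O/3 (z(O, A) = (O - 5)/3 = (-5 + O)/3 = -5/3 + O/3)
I(W) = W**3/4 (I(W) = (W*W**2)/4 = W**3/4)
r = -9 (r = 9*(-1) = -9)
I(z(2, 1))*(4 + r) = ((-5/3 + (1/3)*2)**3/4)*(4 - 9) = ((-5/3 + 2/3)**3/4)*(-5) = ((1/4)*(-1)**3)*(-5) = ((1/4)*(-1))*(-5) = -1/4*(-5) = 5/4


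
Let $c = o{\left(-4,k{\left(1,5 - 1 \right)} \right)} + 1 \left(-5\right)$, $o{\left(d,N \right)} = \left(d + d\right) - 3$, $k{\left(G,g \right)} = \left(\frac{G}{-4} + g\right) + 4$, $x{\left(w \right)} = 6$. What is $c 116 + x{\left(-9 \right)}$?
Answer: $-1850$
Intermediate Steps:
$k{\left(G,g \right)} = 4 + g - \frac{G}{4}$ ($k{\left(G,g \right)} = \left(G \left(- \frac{1}{4}\right) + g\right) + 4 = \left(- \frac{G}{4} + g\right) + 4 = \left(g - \frac{G}{4}\right) + 4 = 4 + g - \frac{G}{4}$)
$o{\left(d,N \right)} = -3 + 2 d$ ($o{\left(d,N \right)} = 2 d - 3 = -3 + 2 d$)
$c = -16$ ($c = \left(-3 + 2 \left(-4\right)\right) + 1 \left(-5\right) = \left(-3 - 8\right) - 5 = -11 - 5 = -16$)
$c 116 + x{\left(-9 \right)} = \left(-16\right) 116 + 6 = -1856 + 6 = -1850$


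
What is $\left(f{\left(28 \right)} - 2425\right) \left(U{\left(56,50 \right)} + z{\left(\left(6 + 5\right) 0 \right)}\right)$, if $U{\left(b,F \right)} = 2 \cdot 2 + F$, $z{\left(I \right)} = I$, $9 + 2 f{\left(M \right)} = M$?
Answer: $-130437$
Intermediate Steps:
$f{\left(M \right)} = - \frac{9}{2} + \frac{M}{2}$
$U{\left(b,F \right)} = 4 + F$
$\left(f{\left(28 \right)} - 2425\right) \left(U{\left(56,50 \right)} + z{\left(\left(6 + 5\right) 0 \right)}\right) = \left(\left(- \frac{9}{2} + \frac{1}{2} \cdot 28\right) - 2425\right) \left(\left(4 + 50\right) + \left(6 + 5\right) 0\right) = \left(\left(- \frac{9}{2} + 14\right) - 2425\right) \left(54 + 11 \cdot 0\right) = \left(\frac{19}{2} - 2425\right) \left(54 + 0\right) = \left(- \frac{4831}{2}\right) 54 = -130437$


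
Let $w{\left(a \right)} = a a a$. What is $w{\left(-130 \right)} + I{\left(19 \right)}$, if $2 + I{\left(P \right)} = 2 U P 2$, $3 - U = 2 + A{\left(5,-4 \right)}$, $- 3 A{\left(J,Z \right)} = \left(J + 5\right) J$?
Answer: $- \frac{6586978}{3} \approx -2.1957 \cdot 10^{6}$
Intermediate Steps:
$A{\left(J,Z \right)} = - \frac{J \left(5 + J\right)}{3}$ ($A{\left(J,Z \right)} = - \frac{\left(J + 5\right) J}{3} = - \frac{\left(5 + J\right) J}{3} = - \frac{J \left(5 + J\right)}{3}$)
$w{\left(a \right)} = a^{3}$ ($w{\left(a \right)} = a^{2} a = a^{3}$)
$U = \frac{53}{3}$ ($U = 3 - \left(2 - \frac{5 \left(5 + 5\right)}{3}\right) = 3 - \left(2 - \frac{5}{3} \cdot 10\right) = 3 - \left(2 - \frac{50}{3}\right) = 3 - - \frac{44}{3} = 3 + \frac{44}{3} = \frac{53}{3} \approx 17.667$)
$I{\left(P \right)} = -2 + \frac{212 P}{3}$ ($I{\left(P \right)} = -2 + 2 \cdot \frac{53}{3} P 2 = -2 + \frac{106 \cdot 2 P}{3} = -2 + \frac{212 P}{3}$)
$w{\left(-130 \right)} + I{\left(19 \right)} = \left(-130\right)^{3} + \left(-2 + \frac{212}{3} \cdot 19\right) = -2197000 + \left(-2 + \frac{4028}{3}\right) = -2197000 + \frac{4022}{3} = - \frac{6586978}{3}$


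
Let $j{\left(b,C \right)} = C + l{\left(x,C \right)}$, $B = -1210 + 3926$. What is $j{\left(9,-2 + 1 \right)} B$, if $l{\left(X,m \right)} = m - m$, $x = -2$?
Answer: $-2716$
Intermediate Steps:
$B = 2716$
$l{\left(X,m \right)} = 0$
$j{\left(b,C \right)} = C$ ($j{\left(b,C \right)} = C + 0 = C$)
$j{\left(9,-2 + 1 \right)} B = \left(-2 + 1\right) 2716 = \left(-1\right) 2716 = -2716$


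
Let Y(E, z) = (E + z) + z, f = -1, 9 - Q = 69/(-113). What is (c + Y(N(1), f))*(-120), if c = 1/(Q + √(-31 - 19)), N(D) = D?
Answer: 101707680/908923 + 3830700*I*√2/908923 ≈ 111.9 + 5.9603*I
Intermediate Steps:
Q = 1086/113 (Q = 9 - 69/(-113) = 9 - 69*(-1)/113 = 9 - 1*(-69/113) = 9 + 69/113 = 1086/113 ≈ 9.6106)
c = 1/(1086/113 + 5*I*√2) (c = 1/(1086/113 + √(-31 - 19)) = 1/(1086/113 + √(-50)) = 1/(1086/113 + 5*I*√2) ≈ 0.067507 - 0.049669*I)
Y(E, z) = E + 2*z
(c + Y(N(1), f))*(-120) = ((61359/908923 - 63845*I*√2/1817846) + (1 + 2*(-1)))*(-120) = ((61359/908923 - 63845*I*√2/1817846) + (1 - 2))*(-120) = ((61359/908923 - 63845*I*√2/1817846) - 1)*(-120) = (-847564/908923 - 63845*I*√2/1817846)*(-120) = 101707680/908923 + 3830700*I*√2/908923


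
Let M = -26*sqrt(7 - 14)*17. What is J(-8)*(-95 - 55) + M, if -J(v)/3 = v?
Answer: -3600 - 442*I*sqrt(7) ≈ -3600.0 - 1169.4*I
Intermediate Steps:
J(v) = -3*v
M = -442*I*sqrt(7) (M = -26*I*sqrt(7)*17 = -442*I*sqrt(7) ≈ -1169.4*I)
J(-8)*(-95 - 55) + M = (-3*(-8))*(-95 - 55) - 442*I*sqrt(7) = 24*(-150) - 442*I*sqrt(7) = -3600 - 442*I*sqrt(7)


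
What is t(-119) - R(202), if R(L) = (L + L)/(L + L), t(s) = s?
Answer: -120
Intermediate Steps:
R(L) = 1 (R(L) = (2*L)/((2*L)) = (2*L)*(1/(2*L)) = 1)
t(-119) - R(202) = -119 - 1*1 = -119 - 1 = -120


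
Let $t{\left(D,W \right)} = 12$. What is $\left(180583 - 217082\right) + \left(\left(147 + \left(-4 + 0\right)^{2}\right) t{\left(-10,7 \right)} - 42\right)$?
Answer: $-34585$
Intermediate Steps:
$\left(180583 - 217082\right) + \left(\left(147 + \left(-4 + 0\right)^{2}\right) t{\left(-10,7 \right)} - 42\right) = \left(180583 - 217082\right) - \left(42 - \left(147 + \left(-4 + 0\right)^{2}\right) 12\right) = -36499 - \left(42 - \left(147 + \left(-4\right)^{2}\right) 12\right) = -36499 - \left(42 - \left(147 + 16\right) 12\right) = -36499 + \left(163 \cdot 12 - 42\right) = -36499 + \left(1956 - 42\right) = -36499 + 1914 = -34585$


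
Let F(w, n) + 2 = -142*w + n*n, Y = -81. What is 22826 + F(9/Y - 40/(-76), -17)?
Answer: 3942241/171 ≈ 23054.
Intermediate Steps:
F(w, n) = -2 + n² - 142*w (F(w, n) = -2 + (-142*w + n*n) = -2 + (-142*w + n²) = -2 + (n² - 142*w) = -2 + n² - 142*w)
22826 + F(9/Y - 40/(-76), -17) = 22826 + (-2 + (-17)² - 142*(9/(-81) - 40/(-76))) = 22826 + (-2 + 289 - 142*(9*(-1/81) - 40*(-1/76))) = 22826 + (-2 + 289 - 142*(-⅑ + 10/19)) = 22826 + (-2 + 289 - 142*71/171) = 22826 + (-2 + 289 - 10082/171) = 22826 + 38995/171 = 3942241/171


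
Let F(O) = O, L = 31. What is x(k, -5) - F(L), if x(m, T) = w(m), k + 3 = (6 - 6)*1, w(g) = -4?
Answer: -35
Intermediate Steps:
k = -3 (k = -3 + (6 - 6)*1 = -3 + 0*1 = -3 + 0 = -3)
x(m, T) = -4
x(k, -5) - F(L) = -4 - 1*31 = -4 - 31 = -35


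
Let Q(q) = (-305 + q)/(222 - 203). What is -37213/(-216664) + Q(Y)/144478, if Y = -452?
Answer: 962157753/5610947608 ≈ 0.17148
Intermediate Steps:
Q(q) = -305/19 + q/19 (Q(q) = (-305 + q)/19 = (-305 + q)*(1/19) = -305/19 + q/19)
-37213/(-216664) + Q(Y)/144478 = -37213/(-216664) + (-305/19 + (1/19)*(-452))/144478 = -37213*(-1/216664) + (-305/19 - 452/19)*(1/144478) = 37213/216664 - 757/19*1/144478 = 37213/216664 - 757/2745082 = 962157753/5610947608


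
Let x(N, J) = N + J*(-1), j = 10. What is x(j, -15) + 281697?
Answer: 281722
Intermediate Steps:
x(N, J) = N - J
x(j, -15) + 281697 = (10 - 1*(-15)) + 281697 = (10 + 15) + 281697 = 25 + 281697 = 281722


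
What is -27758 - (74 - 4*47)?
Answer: -27644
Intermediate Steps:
-27758 - (74 - 4*47) = -27758 - (74 - 188) = -27758 - 1*(-114) = -27758 + 114 = -27644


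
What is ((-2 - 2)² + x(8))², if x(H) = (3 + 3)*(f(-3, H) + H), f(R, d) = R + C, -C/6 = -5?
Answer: 51076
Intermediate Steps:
C = 30 (C = -6*(-5) = 30)
f(R, d) = 30 + R (f(R, d) = R + 30 = 30 + R)
x(H) = 162 + 6*H (x(H) = (3 + 3)*((30 - 3) + H) = 6*(27 + H) = 162 + 6*H)
((-2 - 2)² + x(8))² = ((-2 - 2)² + (162 + 6*8))² = ((-4)² + (162 + 48))² = (16 + 210)² = 226² = 51076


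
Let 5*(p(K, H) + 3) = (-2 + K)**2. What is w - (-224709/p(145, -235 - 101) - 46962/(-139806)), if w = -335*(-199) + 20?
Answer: 10592308161139/158710878 ≈ 66740.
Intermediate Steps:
p(K, H) = -3 + (-2 + K)**2/5
w = 66685 (w = 66665 + 20 = 66685)
w - (-224709/p(145, -235 - 101) - 46962/(-139806)) = 66685 - (-224709/(-3 + (-2 + 145)**2/5) - 46962/(-139806)) = 66685 - (-224709/(-3 + (1/5)*143**2) - 46962*(-1/139806)) = 66685 - (-224709/(-3 + (1/5)*20449) + 2609/7767) = 66685 - (-224709/(-3 + 20449/5) + 2609/7767) = 66685 - (-224709/20434/5 + 2609/7767) = 66685 - (-224709*5/20434 + 2609/7767) = 66685 - (-1123545/20434 + 2609/7767) = 66685 - 1*(-8673261709/158710878) = 66685 + 8673261709/158710878 = 10592308161139/158710878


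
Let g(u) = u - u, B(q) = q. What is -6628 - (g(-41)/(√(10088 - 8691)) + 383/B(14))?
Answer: -93175/14 ≈ -6655.4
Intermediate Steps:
g(u) = 0
-6628 - (g(-41)/(√(10088 - 8691)) + 383/B(14)) = -6628 - (0/(√(10088 - 8691)) + 383/14) = -6628 - (0/(√1397) + 383*(1/14)) = -6628 - (0*(√1397/1397) + 383/14) = -6628 - (0 + 383/14) = -6628 - 1*383/14 = -6628 - 383/14 = -93175/14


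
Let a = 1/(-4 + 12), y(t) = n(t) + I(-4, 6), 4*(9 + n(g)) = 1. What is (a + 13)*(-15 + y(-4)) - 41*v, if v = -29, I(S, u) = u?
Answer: 30593/32 ≈ 956.03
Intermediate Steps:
n(g) = -35/4 (n(g) = -9 + (¼)*1 = -9 + ¼ = -35/4)
y(t) = -11/4 (y(t) = -35/4 + 6 = -11/4)
a = ⅛ (a = 1/8 = ⅛ ≈ 0.12500)
(a + 13)*(-15 + y(-4)) - 41*v = (⅛ + 13)*(-15 - 11/4) - 41*(-29) = (105/8)*(-71/4) + 1189 = -7455/32 + 1189 = 30593/32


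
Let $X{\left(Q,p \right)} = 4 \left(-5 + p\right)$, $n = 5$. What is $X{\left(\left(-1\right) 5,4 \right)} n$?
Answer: $-20$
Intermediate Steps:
$X{\left(Q,p \right)} = -20 + 4 p$
$X{\left(\left(-1\right) 5,4 \right)} n = \left(-20 + 4 \cdot 4\right) 5 = \left(-20 + 16\right) 5 = \left(-4\right) 5 = -20$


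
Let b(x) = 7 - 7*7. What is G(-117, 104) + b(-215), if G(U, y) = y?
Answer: 62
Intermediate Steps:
b(x) = -42 (b(x) = 7 - 49 = -42)
G(-117, 104) + b(-215) = 104 - 42 = 62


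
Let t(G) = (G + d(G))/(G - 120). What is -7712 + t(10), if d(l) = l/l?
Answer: -77121/10 ≈ -7712.1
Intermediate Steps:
d(l) = 1
t(G) = (1 + G)/(-120 + G) (t(G) = (G + 1)/(G - 120) = (1 + G)/(-120 + G))
-7712 + t(10) = -7712 + (1 + 10)/(-120 + 10) = -7712 + 11/(-110) = -7712 - 1/110*11 = -7712 - 1/10 = -77121/10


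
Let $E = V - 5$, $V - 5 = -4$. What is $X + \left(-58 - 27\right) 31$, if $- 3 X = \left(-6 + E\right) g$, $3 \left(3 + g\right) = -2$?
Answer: $- \frac{23825}{9} \approx -2647.2$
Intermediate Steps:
$g = - \frac{11}{3}$ ($g = -3 + \frac{1}{3} \left(-2\right) = -3 - \frac{2}{3} = - \frac{11}{3} \approx -3.6667$)
$V = 1$ ($V = 5 - 4 = 1$)
$E = -4$ ($E = 1 - 5 = -4$)
$X = - \frac{110}{9}$ ($X = - \frac{\left(-6 - 4\right) \left(- \frac{11}{3}\right)}{3} = - \frac{\left(-10\right) \left(- \frac{11}{3}\right)}{3} = \left(- \frac{1}{3}\right) \frac{110}{3} = - \frac{110}{9} \approx -12.222$)
$X + \left(-58 - 27\right) 31 = - \frac{110}{9} + \left(-58 - 27\right) 31 = - \frac{110}{9} - 2635 = - \frac{23825}{9}$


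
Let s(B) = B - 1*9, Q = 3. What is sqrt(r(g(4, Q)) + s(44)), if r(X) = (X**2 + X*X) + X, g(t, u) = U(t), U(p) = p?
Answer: sqrt(71) ≈ 8.4261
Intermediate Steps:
g(t, u) = t
s(B) = -9 + B (s(B) = B - 9 = -9 + B)
r(X) = X + 2*X**2 (r(X) = (X**2 + X**2) + X = 2*X**2 + X = X + 2*X**2)
sqrt(r(g(4, Q)) + s(44)) = sqrt(4*(1 + 2*4) + (-9 + 44)) = sqrt(4*(1 + 8) + 35) = sqrt(4*9 + 35) = sqrt(36 + 35) = sqrt(71)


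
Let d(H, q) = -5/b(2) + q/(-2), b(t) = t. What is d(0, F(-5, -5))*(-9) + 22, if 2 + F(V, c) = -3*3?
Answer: -5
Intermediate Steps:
F(V, c) = -11 (F(V, c) = -2 - 3*3 = -2 - 9 = -11)
d(H, q) = -5/2 - q/2 (d(H, q) = -5/2 + q/(-2) = -5*½ + q*(-½) = -5/2 - q/2)
d(0, F(-5, -5))*(-9) + 22 = (-5/2 - ½*(-11))*(-9) + 22 = (-5/2 + 11/2)*(-9) + 22 = 3*(-9) + 22 = -27 + 22 = -5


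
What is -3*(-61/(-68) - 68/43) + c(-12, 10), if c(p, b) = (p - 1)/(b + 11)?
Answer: 88051/61404 ≈ 1.4340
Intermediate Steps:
c(p, b) = (-1 + p)/(11 + b)
-3*(-61/(-68) - 68/43) + c(-12, 10) = -3*(-61/(-68) - 68/43) + (-1 - 12)/(11 + 10) = -3*(-61*(-1/68) - 68*1/43) - 13/21 = -3*(61/68 - 68/43) + (1/21)*(-13) = -3*(-2001/2924) - 13/21 = 6003/2924 - 13/21 = 88051/61404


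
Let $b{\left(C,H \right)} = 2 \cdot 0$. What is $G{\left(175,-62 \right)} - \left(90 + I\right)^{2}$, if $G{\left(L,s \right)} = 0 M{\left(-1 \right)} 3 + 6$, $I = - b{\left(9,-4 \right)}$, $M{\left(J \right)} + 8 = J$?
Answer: $-8094$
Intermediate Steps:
$b{\left(C,H \right)} = 0$
$M{\left(J \right)} = -8 + J$
$I = 0$ ($I = \left(-1\right) 0 = 0$)
$G{\left(L,s \right)} = 6$ ($G{\left(L,s \right)} = 0 \left(-8 - 1\right) 3 + 6 = 0 \left(-9\right) 3 + 6 = 0 \cdot 3 + 6 = 0 + 6 = 6$)
$G{\left(175,-62 \right)} - \left(90 + I\right)^{2} = 6 - \left(90 + 0\right)^{2} = 6 - 90^{2} = 6 - 8100 = -8094$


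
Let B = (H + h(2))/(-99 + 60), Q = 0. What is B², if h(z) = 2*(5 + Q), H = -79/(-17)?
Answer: 6889/48841 ≈ 0.14105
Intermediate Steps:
H = 79/17 (H = -79*(-1/17) = 79/17 ≈ 4.6471)
h(z) = 10 (h(z) = 2*(5 + 0) = 2*5 = 10)
B = -83/221 (B = (79/17 + 10)/(-99 + 60) = (249/17)/(-39) = (249/17)*(-1/39) = -83/221 ≈ -0.37557)
B² = (-83/221)² = 6889/48841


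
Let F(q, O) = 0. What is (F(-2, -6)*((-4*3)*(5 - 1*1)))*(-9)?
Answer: 0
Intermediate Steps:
(F(-2, -6)*((-4*3)*(5 - 1*1)))*(-9) = (0*((-4*3)*(5 - 1*1)))*(-9) = (0*(-12*(5 - 1)))*(-9) = (0*(-12*4))*(-9) = (0*(-48))*(-9) = 0*(-9) = 0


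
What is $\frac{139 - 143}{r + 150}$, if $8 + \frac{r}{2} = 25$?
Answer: $- \frac{1}{46} \approx -0.021739$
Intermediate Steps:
$r = 34$ ($r = -16 + 2 \cdot 25 = -16 + 50 = 34$)
$\frac{139 - 143}{r + 150} = \frac{139 - 143}{34 + 150} = - \frac{4}{184} = \left(-4\right) \frac{1}{184} = - \frac{1}{46}$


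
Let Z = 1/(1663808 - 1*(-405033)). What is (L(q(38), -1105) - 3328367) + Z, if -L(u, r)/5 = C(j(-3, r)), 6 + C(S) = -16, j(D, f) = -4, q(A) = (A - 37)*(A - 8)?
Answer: -6885634540136/2068841 ≈ -3.3283e+6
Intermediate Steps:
q(A) = (-37 + A)*(-8 + A)
C(S) = -22 (C(S) = -6 - 16 = -22)
L(u, r) = 110 (L(u, r) = -5*(-22) = 110)
Z = 1/2068841 (Z = 1/(1663808 + 405033) = 1/2068841 ≈ 4.8336e-7)
(L(q(38), -1105) - 3328367) + Z = (110 - 3328367) + 1/2068841 = -3328257 + 1/2068841 = -6885634540136/2068841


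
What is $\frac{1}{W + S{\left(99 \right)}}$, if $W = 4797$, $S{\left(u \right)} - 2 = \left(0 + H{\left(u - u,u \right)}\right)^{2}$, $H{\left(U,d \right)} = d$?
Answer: $\frac{1}{14600} \approx 6.8493 \cdot 10^{-5}$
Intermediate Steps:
$S{\left(u \right)} = 2 + u^{2}$ ($S{\left(u \right)} = 2 + \left(0 + u\right)^{2} = 2 + u^{2}$)
$\frac{1}{W + S{\left(99 \right)}} = \frac{1}{4797 + \left(2 + 99^{2}\right)} = \frac{1}{4797 + \left(2 + 9801\right)} = \frac{1}{4797 + 9803} = \frac{1}{14600}$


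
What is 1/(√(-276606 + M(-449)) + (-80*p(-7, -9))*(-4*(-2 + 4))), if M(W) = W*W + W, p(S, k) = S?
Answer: -2240/10072927 - I*√75454/20145854 ≈ -0.00022238 - 1.3635e-5*I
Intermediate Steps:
M(W) = W + W² (M(W) = W² + W = W + W²)
1/(√(-276606 + M(-449)) + (-80*p(-7, -9))*(-4*(-2 + 4))) = 1/(√(-276606 - 449*(1 - 449)) + (-80*(-7))*(-4*(-2 + 4))) = 1/(√(-276606 - 449*(-448)) + 560*(-4*2)) = 1/(√(-276606 + 201152) + 560*(-8)) = 1/(√(-75454) - 4480) = 1/(I*√75454 - 4480) = 1/(-4480 + I*√75454)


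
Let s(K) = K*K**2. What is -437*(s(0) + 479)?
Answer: -209323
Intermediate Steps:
s(K) = K**3
-437*(s(0) + 479) = -437*(0**3 + 479) = -437*(0 + 479) = -437*479 = -209323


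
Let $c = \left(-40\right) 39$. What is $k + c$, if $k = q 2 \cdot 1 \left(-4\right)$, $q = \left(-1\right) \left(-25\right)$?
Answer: $-1760$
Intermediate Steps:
$q = 25$
$c = -1560$
$k = -200$ ($k = 25 \cdot 2 \cdot 1 \left(-4\right) = 25 \cdot 2 \left(-4\right) = 25 \left(-8\right) = -200$)
$k + c = -200 - 1560 = -1760$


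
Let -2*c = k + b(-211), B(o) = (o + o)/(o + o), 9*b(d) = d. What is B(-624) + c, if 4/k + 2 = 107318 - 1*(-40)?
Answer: 3073061/241551 ≈ 12.722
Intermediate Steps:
k = 1/26839 (k = 4/(-2 + (107318 - 1*(-40))) = 4/(-2 + (107318 + 40)) = 4/(-2 + 107358) = 4/107356 = 4*(1/107356) = 1/26839 ≈ 3.7259e-5)
b(d) = d/9
B(o) = 1 (B(o) = (2*o)/((2*o)) = (2*o)*(1/(2*o)) = 1)
c = 2831510/241551 (c = -(1/26839 + (⅑)*(-211))/2 = -(1/26839 - 211/9)/2 = -½*(-5663020/241551) = 2831510/241551 ≈ 11.722)
B(-624) + c = 1 + 2831510/241551 = 3073061/241551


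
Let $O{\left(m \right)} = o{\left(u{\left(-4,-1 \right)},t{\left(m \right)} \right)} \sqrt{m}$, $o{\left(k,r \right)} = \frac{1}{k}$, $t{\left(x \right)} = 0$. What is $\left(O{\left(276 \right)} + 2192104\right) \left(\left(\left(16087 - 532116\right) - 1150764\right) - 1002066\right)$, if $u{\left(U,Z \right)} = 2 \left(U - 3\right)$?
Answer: $-5850416489336 + \frac{2668859 \sqrt{69}}{7} \approx -5.8504 \cdot 10^{12}$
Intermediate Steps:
$u{\left(U,Z \right)} = -6 + 2 U$ ($u{\left(U,Z \right)} = 2 \left(-3 + U\right) = -6 + 2 U$)
$O{\left(m \right)} = - \frac{\sqrt{m}}{14}$ ($O{\left(m \right)} = \frac{\sqrt{m}}{-6 + 2 \left(-4\right)} = \frac{\sqrt{m}}{-6 - 8} = \frac{\sqrt{m}}{-14} = - \frac{\sqrt{m}}{14}$)
$\left(O{\left(276 \right)} + 2192104\right) \left(\left(\left(16087 - 532116\right) - 1150764\right) - 1002066\right) = \left(- \frac{\sqrt{276}}{14} + 2192104\right) \left(\left(\left(16087 - 532116\right) - 1150764\right) - 1002066\right) = \left(- \frac{2 \sqrt{69}}{14} + 2192104\right) \left(\left(-516029 - 1150764\right) - 1002066\right) = \left(- \frac{\sqrt{69}}{7} + 2192104\right) \left(-1666793 - 1002066\right) = \left(2192104 - \frac{\sqrt{69}}{7}\right) \left(-2668859\right) = -5850416489336 + \frac{2668859 \sqrt{69}}{7}$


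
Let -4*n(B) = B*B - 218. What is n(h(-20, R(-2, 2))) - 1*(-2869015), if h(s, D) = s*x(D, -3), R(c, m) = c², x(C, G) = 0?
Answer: 5738139/2 ≈ 2.8691e+6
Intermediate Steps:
h(s, D) = 0 (h(s, D) = s*0 = 0)
n(B) = 109/2 - B²/4 (n(B) = -(B*B - 218)/4 = -(B² - 218)/4 = -(-218 + B²)/4 = 109/2 - B²/4)
n(h(-20, R(-2, 2))) - 1*(-2869015) = (109/2 - ¼*0²) - 1*(-2869015) = (109/2 - ¼*0) + 2869015 = (109/2 + 0) + 2869015 = 109/2 + 2869015 = 5738139/2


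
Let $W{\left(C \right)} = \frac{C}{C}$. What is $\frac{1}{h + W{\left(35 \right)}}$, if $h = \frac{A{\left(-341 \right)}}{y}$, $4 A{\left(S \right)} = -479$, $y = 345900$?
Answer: $\frac{1383600}{1383121} \approx 1.0003$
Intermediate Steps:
$A{\left(S \right)} = - \frac{479}{4}$ ($A{\left(S \right)} = \frac{1}{4} \left(-479\right) = - \frac{479}{4}$)
$W{\left(C \right)} = 1$
$h = - \frac{479}{1383600}$ ($h = - \frac{479}{4 \cdot 345900} = \left(- \frac{479}{4}\right) \frac{1}{345900} = - \frac{479}{1383600} \approx -0.0003462$)
$\frac{1}{h + W{\left(35 \right)}} = \frac{1}{- \frac{479}{1383600} + 1} = \frac{1}{\frac{1383121}{1383600}} = \frac{1383600}{1383121}$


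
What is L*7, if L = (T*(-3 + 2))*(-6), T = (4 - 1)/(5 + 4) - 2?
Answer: -70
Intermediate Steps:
T = -5/3 (T = 3/9 - 2 = 3*(1/9) - 2 = 1/3 - 2 = -5/3 ≈ -1.6667)
L = -10 (L = -5*(-3 + 2)/3*(-6) = -5/3*(-1)*(-6) = (5/3)*(-6) = -10)
L*7 = -10*7 = -70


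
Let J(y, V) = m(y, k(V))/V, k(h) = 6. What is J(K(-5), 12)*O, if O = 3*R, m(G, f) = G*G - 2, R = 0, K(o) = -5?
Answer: 0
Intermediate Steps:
m(G, f) = -2 + G² (m(G, f) = G² - 2 = -2 + G²)
O = 0 (O = 3*0 = 0)
J(y, V) = (-2 + y²)/V
J(K(-5), 12)*O = ((-2 + (-5)²)/12)*0 = ((-2 + 25)/12)*0 = ((1/12)*23)*0 = (23/12)*0 = 0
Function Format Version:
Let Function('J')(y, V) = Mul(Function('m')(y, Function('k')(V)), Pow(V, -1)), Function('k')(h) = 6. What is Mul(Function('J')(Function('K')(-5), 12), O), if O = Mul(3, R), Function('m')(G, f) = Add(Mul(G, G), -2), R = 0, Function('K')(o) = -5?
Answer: 0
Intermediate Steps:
Function('m')(G, f) = Add(-2, Pow(G, 2)) (Function('m')(G, f) = Add(Pow(G, 2), -2) = Add(-2, Pow(G, 2)))
O = 0 (O = Mul(3, 0) = 0)
Function('J')(y, V) = Mul(Pow(V, -1), Add(-2, Pow(y, 2))) (Function('J')(y, V) = Mul(Add(-2, Pow(y, 2)), Pow(V, -1)) = Mul(Pow(V, -1), Add(-2, Pow(y, 2))))
Mul(Function('J')(Function('K')(-5), 12), O) = Mul(Mul(Pow(12, -1), Add(-2, Pow(-5, 2))), 0) = Mul(Mul(Rational(1, 12), Add(-2, 25)), 0) = Mul(Mul(Rational(1, 12), 23), 0) = Mul(Rational(23, 12), 0) = 0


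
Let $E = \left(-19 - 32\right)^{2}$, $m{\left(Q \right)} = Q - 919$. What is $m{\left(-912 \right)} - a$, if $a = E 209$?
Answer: $-545440$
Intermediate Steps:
$m{\left(Q \right)} = -919 + Q$
$E = 2601$ ($E = \left(-51\right)^{2} = 2601$)
$a = 543609$ ($a = 2601 \cdot 209 = 543609$)
$m{\left(-912 \right)} - a = \left(-919 - 912\right) - 543609 = -1831 - 543609 = -545440$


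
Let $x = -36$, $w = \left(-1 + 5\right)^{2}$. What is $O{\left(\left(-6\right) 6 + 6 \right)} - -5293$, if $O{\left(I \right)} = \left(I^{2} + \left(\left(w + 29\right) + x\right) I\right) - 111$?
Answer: $5812$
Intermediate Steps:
$w = 16$ ($w = 4^{2} = 16$)
$O{\left(I \right)} = -111 + I^{2} + 9 I$ ($O{\left(I \right)} = \left(I^{2} + \left(\left(16 + 29\right) - 36\right) I\right) - 111 = \left(I^{2} + \left(45 - 36\right) I\right) - 111 = \left(I^{2} + 9 I\right) - 111 = -111 + I^{2} + 9 I$)
$O{\left(\left(-6\right) 6 + 6 \right)} - -5293 = \left(-111 + \left(\left(-6\right) 6 + 6\right)^{2} + 9 \left(\left(-6\right) 6 + 6\right)\right) - -5293 = \left(-111 + \left(-36 + 6\right)^{2} + 9 \left(-36 + 6\right)\right) + 5293 = \left(-111 + \left(-30\right)^{2} + 9 \left(-30\right)\right) + 5293 = \left(-111 + 900 - 270\right) + 5293 = 519 + 5293 = 5812$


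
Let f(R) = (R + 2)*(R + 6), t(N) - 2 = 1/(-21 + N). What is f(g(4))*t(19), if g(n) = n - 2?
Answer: 48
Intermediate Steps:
t(N) = 2 + 1/(-21 + N)
g(n) = -2 + n
f(R) = (2 + R)*(6 + R)
f(g(4))*t(19) = (12 + (-2 + 4)² + 8*(-2 + 4))*((-41 + 2*19)/(-21 + 19)) = (12 + 2² + 8*2)*((-41 + 38)/(-2)) = (12 + 4 + 16)*(-½*(-3)) = 32*(3/2) = 48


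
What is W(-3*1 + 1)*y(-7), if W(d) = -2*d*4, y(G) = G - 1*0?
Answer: -112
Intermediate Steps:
y(G) = G (y(G) = G + 0 = G)
W(d) = -8*d
W(-3*1 + 1)*y(-7) = -8*(-3*1 + 1)*(-7) = -8*(-3 + 1)*(-7) = -8*(-2)*(-7) = 16*(-7) = -112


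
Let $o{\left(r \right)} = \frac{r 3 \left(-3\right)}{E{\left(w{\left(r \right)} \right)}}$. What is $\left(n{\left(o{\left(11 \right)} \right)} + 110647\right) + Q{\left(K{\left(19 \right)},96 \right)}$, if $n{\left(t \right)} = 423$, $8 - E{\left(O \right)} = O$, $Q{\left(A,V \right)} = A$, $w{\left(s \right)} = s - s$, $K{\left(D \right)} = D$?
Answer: $111089$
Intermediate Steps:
$w{\left(s \right)} = 0$
$E{\left(O \right)} = 8 - O$
$o{\left(r \right)} = - \frac{9 r}{8}$ ($o{\left(r \right)} = \frac{r 3 \left(-3\right)}{8 - 0} = \frac{3 r \left(-3\right)}{8 + 0} = \frac{\left(-9\right) r}{8} = - 9 r \frac{1}{8} = - \frac{9 r}{8}$)
$\left(n{\left(o{\left(11 \right)} \right)} + 110647\right) + Q{\left(K{\left(19 \right)},96 \right)} = \left(423 + 110647\right) + 19 = 111070 + 19 = 111089$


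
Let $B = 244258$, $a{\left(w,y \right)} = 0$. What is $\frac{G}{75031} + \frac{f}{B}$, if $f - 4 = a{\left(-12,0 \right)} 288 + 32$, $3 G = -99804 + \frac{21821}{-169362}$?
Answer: $- \frac{2063663568872113}{4655826245137914} \approx -0.44324$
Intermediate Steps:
$G = - \frac{16903026869}{508086}$ ($G = \frac{-99804 + \frac{21821}{-169362}}{3} = \frac{-99804 + 21821 \left(- \frac{1}{169362}\right)}{3} = \frac{-99804 - \frac{21821}{169362}}{3} = \frac{1}{3} \left(- \frac{16903026869}{169362}\right) = - \frac{16903026869}{508086} \approx -33268.0$)
$f = 36$ ($f = 4 + \left(0 \cdot 288 + 32\right) = 4 + \left(0 + 32\right) = 4 + 32 = 36$)
$\frac{G}{75031} + \frac{f}{B} = - \frac{16903026869}{508086 \cdot 75031} + \frac{36}{244258} = \left(- \frac{16903026869}{508086}\right) \frac{1}{75031} + 36 \cdot \frac{1}{244258} = - \frac{16903026869}{38122200666} + \frac{18}{122129} = - \frac{2063663568872113}{4655826245137914}$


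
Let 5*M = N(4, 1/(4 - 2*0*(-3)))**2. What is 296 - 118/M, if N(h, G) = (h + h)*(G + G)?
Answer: 2073/8 ≈ 259.13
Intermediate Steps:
N(h, G) = 4*G*h (N(h, G) = (2*h)*(2*G) = 4*G*h)
M = 16/5 (M = (4*4/(4 - 2*0*(-3)))**2/5 = (4*4/(4 + 0*(-3)))**2/5 = (4*4/(4 + 0))**2/5 = (4*4/4)**2/5 = (4*(1/4)*4)**2/5 = (1/5)*4**2 = (1/5)*16 = 16/5 ≈ 3.2000)
296 - 118/M = 296 - 118/16/5 = 296 - 118*5/16 = 296 - 295/8 = 2073/8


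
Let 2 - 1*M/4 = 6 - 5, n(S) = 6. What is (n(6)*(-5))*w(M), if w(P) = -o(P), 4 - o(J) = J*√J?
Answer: -120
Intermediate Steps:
o(J) = 4 - J^(3/2) (o(J) = 4 - J*√J = 4 - J^(3/2))
M = 4 (M = 8 - 4*(6 - 5) = 8 - 4*1 = 8 - 4 = 4)
w(P) = -4 + P^(3/2) (w(P) = -(4 - P^(3/2)) = -4 + P^(3/2))
(n(6)*(-5))*w(M) = (6*(-5))*(-4 + 4^(3/2)) = -30*(-4 + 8) = -30*4 = -120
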